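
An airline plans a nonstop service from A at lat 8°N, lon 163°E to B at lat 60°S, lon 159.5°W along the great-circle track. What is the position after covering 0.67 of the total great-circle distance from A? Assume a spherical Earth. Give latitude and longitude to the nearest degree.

≈ lat 39°S, lon 179°W

Convert each endpoint to a unit vector on the sphere (x = cos φ cos λ, y = cos φ sin λ, z = sin φ).
The central angle between the endpoints is δ = arccos(p₁·p₂) ≈ 1.295 rad (74.2°).
Interpolate at f = 0.67 with slerp weights a = sin((1−f)δ)/sin δ ≈ 0.431, b = sin(fδ)/sin δ ≈ 0.793.
p = a·p₁ + b·p₂ ≈ (-0.779, -0.014, -0.627); φ = arcsin(p_z) ≈ -38.80°, λ = atan2(p_y, p_x) ≈ -178.96°.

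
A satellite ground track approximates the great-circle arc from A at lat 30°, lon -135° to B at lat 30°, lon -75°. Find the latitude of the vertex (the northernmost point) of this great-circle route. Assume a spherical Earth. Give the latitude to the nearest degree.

≈ 34°

The great circle lies in the plane with unit normal n̂ = (p₁ × p₂)/|p₁ × p₂|.
Here n̂_z ≈ +0.832; the vertex latitude is φ_max = arccos|n̂_z| ≈ 33.7°.
Check via Clairaut: cos φ_max = |cos φ₁| · sin C = cos(30.0°)·sin(73.9°) ≈ 0.832, again giving ≈ 33.7°.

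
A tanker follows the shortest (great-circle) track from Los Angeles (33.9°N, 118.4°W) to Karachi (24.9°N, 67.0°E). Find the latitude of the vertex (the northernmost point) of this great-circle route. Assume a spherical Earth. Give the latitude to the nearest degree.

≈ 85°N

The great circle lies in the plane with unit normal n̂ = (p₁ × p₂)/|p₁ × p₂|.
Here n̂_z ≈ -0.083; the vertex latitude is φ_max = arccos|n̂_z| ≈ 85.3°.
Check via Clairaut: cos φ_max = |cos φ₁| · sin C = cos(33.9°)·sin(5.7°) ≈ 0.083, again giving ≈ 85.3°.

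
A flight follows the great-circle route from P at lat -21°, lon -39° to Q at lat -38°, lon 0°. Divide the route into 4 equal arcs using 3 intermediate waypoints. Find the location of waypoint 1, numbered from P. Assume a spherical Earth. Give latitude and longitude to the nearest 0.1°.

Write both endpoints as unit vectors p₁, p₂ with components (cos φ cos λ, cos φ sin λ, sin φ).
The central angle between the endpoints is δ = arccos(p₁·p₂) ≈ 0.656 rad (37.6°).
Interpolate at f = 1/4 with slerp weights a = sin((1−f)δ)/sin δ ≈ 0.774, b = sin(fδ)/sin δ ≈ 0.268.
p = a·p₁ + b·p₂ ≈ (0.773, -0.455, -0.442); φ = arcsin(p_z) ≈ -26.25°, λ = atan2(p_y, p_x) ≈ -30.49°.

≈ lat -26.3°, lon -30.5°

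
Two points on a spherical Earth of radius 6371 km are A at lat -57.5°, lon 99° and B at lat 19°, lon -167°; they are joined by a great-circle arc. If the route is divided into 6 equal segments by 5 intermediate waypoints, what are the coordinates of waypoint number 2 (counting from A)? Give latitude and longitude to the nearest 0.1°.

The haversine formula gives a central angle δ ≈ 1.886 rad (108.1°) between the endpoints.
Interpolate at f = 2/6 with slerp weights a = sin((1−f)δ)/sin δ ≈ 1.001, b = sin(fδ)/sin δ ≈ 0.619.
p = a·p₁ + b·p₂ ≈ (-0.654, 0.399, -0.642); φ = arcsin(p_z) ≈ -39.98°, λ = atan2(p_y, p_x) ≈ 148.58°.

≈ lat -40.0°, lon 148.6°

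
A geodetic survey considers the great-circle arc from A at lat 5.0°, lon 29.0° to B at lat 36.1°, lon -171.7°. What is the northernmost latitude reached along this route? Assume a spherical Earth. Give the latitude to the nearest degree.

The great circle lies in the plane with unit normal n̂ = (p₁ × p₂)/|p₁ × p₂|.
Here n̂_z ≈ +0.399; the vertex latitude is φ_max = arccos|n̂_z| ≈ 66.5°.
Check via Clairaut: cos φ_max = |cos φ₁| · sin C = cos(5.0°)·sin(23.6°) ≈ 0.399, again giving ≈ 66.5°.

≈ 66°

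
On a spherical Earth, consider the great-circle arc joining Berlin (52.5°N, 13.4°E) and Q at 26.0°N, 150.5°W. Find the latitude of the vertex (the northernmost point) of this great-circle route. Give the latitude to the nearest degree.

The great circle lies in the plane with unit normal n̂ = (p₁ × p₂)/|p₁ × p₂|.
Here n̂_z ≈ -0.154; the vertex latitude is φ_max = arccos|n̂_z| ≈ 81.1°.
Check via Clairaut: cos φ_max = |cos φ₁| · sin C = cos(52.5°)·sin(14.7°) ≈ 0.154, again giving ≈ 81.1°.

≈ 81°N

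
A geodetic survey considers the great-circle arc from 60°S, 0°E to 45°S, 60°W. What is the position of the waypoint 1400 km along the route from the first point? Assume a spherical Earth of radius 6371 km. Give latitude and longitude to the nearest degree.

From cos δ = sin φ₁ sin φ₂ + cos φ₁ cos φ₂ cos Δλ, the central angle is δ ≈ 0.661 rad (37.9°). The total great-circle distance is δ·R ≈ 0.661 × 6371 ≈ 4214 km, so the target fraction is f = 1400/4214 ≈ 0.332.
Interpolate at f ≈ 0.332 with slerp weights a = sin((1−f)δ)/sin δ ≈ 0.696, b = sin(fδ)/sin δ ≈ 0.355.
p = a·p₁ + b·p₂ ≈ (0.473, -0.217, -0.854); φ = arcsin(p_z) ≈ -58.61°, λ = atan2(p_y, p_x) ≈ -24.66°.

≈ 59°S, 25°W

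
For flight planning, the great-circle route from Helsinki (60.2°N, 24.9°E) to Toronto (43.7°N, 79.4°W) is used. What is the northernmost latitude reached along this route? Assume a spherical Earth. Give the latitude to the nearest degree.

≈ 66°N

The great circle lies in the plane with unit normal n̂ = (p₁ × p₂)/|p₁ × p₂|.
Here n̂_z ≈ -0.405; the vertex latitude is φ_max = arccos|n̂_z| ≈ 66.1°.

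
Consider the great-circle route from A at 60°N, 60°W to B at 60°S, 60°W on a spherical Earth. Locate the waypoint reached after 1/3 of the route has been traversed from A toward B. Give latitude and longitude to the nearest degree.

≈ 20°N, 60°W

Write both endpoints as unit vectors p₁, p₂ with components (cos φ cos λ, cos φ sin λ, sin φ).
The central angle between the endpoints is δ = arccos(p₁·p₂) ≈ 2.094 rad (120.0°).
Interpolate at f = 1/3 with slerp weights a = sin((1−f)δ)/sin δ ≈ 1.137, b = sin(fδ)/sin δ ≈ 0.742.
p = a·p₁ + b·p₂ ≈ (0.470, -0.814, 0.342); φ = arcsin(p_z) ≈ 20.00°, λ = atan2(p_y, p_x) ≈ -60.00°.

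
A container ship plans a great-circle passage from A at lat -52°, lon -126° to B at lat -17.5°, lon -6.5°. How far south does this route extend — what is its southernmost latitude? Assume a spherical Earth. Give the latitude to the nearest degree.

The great circle lies in the plane with unit normal n̂ = (p₁ × p₂)/|p₁ × p₂|.
Here n̂_z ≈ +0.512; the vertex latitude is φ_max = arccos|n̂_z| ≈ 59.2°.
Check via Clairaut: cos φ_max = |cos φ₁| · sin C = cos(52.0°)·sin(123.8°) ≈ 0.512, again giving ≈ 59.2°.

≈ -59°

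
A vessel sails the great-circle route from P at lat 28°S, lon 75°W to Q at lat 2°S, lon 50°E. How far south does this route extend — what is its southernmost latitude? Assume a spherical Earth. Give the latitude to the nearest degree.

≈ 34°S

The great circle lies in the plane with unit normal n̂ = (p₁ × p₂)/|p₁ × p₂|.
Here n̂_z ≈ +0.829; the vertex latitude is φ_max = arccos|n̂_z| ≈ 34.0°.
Check via Clairaut: cos φ_max = |cos φ₁| · sin C = cos(28.0°)·sin(110.1°) ≈ 0.829, again giving ≈ 34.0°.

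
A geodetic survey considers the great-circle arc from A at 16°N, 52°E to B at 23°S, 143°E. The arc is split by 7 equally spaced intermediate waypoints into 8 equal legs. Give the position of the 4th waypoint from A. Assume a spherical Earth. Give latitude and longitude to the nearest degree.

≈ 5°S, 96°E

From cos δ = sin φ₁ sin φ₂ + cos φ₁ cos φ₂ cos Δλ, the central angle is δ ≈ 1.694 rad (97.1°).
Interpolate at f = 4/8 with slerp weights a = sin((1−f)δ)/sin δ ≈ 0.755, b = sin(fδ)/sin δ ≈ 0.755.
p = a·p₁ + b·p₂ ≈ (-0.108, 0.990, -0.087); φ = arcsin(p_z) ≈ -4.99°, λ = atan2(p_y, p_x) ≈ 96.24°.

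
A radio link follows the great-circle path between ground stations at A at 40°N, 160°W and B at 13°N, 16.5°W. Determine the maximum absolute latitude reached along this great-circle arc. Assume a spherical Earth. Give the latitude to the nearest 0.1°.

The great circle lies in the plane with unit normal n̂ = (p₁ × p₂)/|p₁ × p₂|.
Here n̂_z ≈ +0.499; the vertex latitude is φ_max = arccos|n̂_z| ≈ 60.1°.
Check via Clairaut: cos φ_max = |cos φ₁| · sin C = cos(40.0°)·sin(40.6°) ≈ 0.499, again giving ≈ 60.1°.

≈ 60.1°N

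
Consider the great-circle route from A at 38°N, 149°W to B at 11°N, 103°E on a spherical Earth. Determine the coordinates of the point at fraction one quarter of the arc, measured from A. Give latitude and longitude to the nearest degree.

≈ 42°N, 180°E

Convert each endpoint to a unit vector on the sphere (x = cos φ cos λ, y = cos φ sin λ, z = sin φ).
The central angle between the endpoints is δ = arccos(p₁·p₂) ≈ 1.693 rad (97.0°).
Interpolate at f = 1/4 with slerp weights a = sin((1−f)δ)/sin δ ≈ 0.962, b = sin(fδ)/sin δ ≈ 0.414.
p = a·p₁ + b·p₂ ≈ (-0.741, 0.005, 0.671); φ = arcsin(p_z) ≈ 42.16°, λ = atan2(p_y, p_x) ≈ 179.60°.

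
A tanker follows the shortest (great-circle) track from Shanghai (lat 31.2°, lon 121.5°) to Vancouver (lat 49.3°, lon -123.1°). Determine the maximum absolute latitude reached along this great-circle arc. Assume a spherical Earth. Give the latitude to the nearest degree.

The great circle lies in the plane with unit normal n̂ = (p₁ × p₂)/|p₁ × p₂|.
Here n̂_z ≈ +0.510; the vertex latitude is φ_max = arccos|n̂_z| ≈ 59.3°.
Check via Clairaut: cos φ_max = |cos φ₁| · sin C = cos(31.2°)·sin(36.6°) ≈ 0.510, again giving ≈ 59.3°.

≈ 59°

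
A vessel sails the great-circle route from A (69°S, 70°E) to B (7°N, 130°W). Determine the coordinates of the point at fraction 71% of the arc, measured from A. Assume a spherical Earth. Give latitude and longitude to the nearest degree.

From cos δ = sin φ₁ sin φ₂ + cos φ₁ cos φ₂ cos Δλ, the central angle is δ ≈ 2.035 rad (116.6°).
Interpolate at f = 0.71 with slerp weights a = sin((1−f)δ)/sin δ ≈ 0.623, b = sin(fδ)/sin δ ≈ 1.110.
p = a·p₁ + b·p₂ ≈ (-0.632, -0.634, -0.446); φ = arcsin(p_z) ≈ -26.48°, λ = atan2(p_y, p_x) ≈ -134.89°.

≈ (26°S, 135°W)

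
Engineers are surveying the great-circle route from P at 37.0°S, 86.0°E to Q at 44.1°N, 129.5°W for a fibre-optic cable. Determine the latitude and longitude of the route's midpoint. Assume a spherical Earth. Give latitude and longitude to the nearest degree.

≈ 11°N, 149°E

Convert each endpoint to a unit vector on the sphere (x = cos φ cos λ, y = cos φ sin λ, z = sin φ).
The central angle between the endpoints is δ = arccos(p₁·p₂) ≈ 2.659 rad (152.3°).
Interpolate at f = 1/2 with slerp weights a = sin((1−f)δ)/sin δ ≈ 2.092, b = sin(fδ)/sin δ ≈ 2.092.
p = a·p₁ + b·p₂ ≈ (-0.839, 0.507, 0.197); φ = arcsin(p_z) ≈ 11.35°, λ = atan2(p_y, p_x) ≈ 148.83°.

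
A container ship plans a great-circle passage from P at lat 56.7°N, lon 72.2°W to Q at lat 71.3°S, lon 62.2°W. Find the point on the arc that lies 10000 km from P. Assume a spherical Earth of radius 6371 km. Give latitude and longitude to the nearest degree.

≈ lat 33°S, lon 67°W

Convert each endpoint to a unit vector on the sphere (x = cos φ cos λ, y = cos φ sin λ, z = sin φ).
The central angle between the endpoints is δ = arccos(p₁·p₂) ≈ 2.237 rad (128.2°). The total great-circle distance is δ·R ≈ 2.237 × 6371 ≈ 14255 km, so the target fraction is f = 10000/14255 ≈ 0.702.
Interpolate at f ≈ 0.702 with slerp weights a = sin((1−f)δ)/sin δ ≈ 0.788, b = sin(fδ)/sin δ ≈ 1.272.
p = a·p₁ + b·p₂ ≈ (0.323, -0.773, -0.547); φ = arcsin(p_z) ≈ -33.14°, λ = atan2(p_y, p_x) ≈ -67.35°.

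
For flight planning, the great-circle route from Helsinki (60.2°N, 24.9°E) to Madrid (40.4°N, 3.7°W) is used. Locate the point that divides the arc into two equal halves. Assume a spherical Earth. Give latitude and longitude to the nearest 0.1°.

≈ 51.1°N, 7.5°E

Convert each endpoint to a unit vector on the sphere (x = cos φ cos λ, y = cos φ sin λ, z = sin φ).
The central angle between the endpoints is δ = arccos(p₁·p₂) ≈ 0.463 rad (26.5°).
Interpolate at f = 1/2 with slerp weights a = sin((1−f)δ)/sin δ ≈ 0.514, b = sin(fδ)/sin δ ≈ 0.514.
p = a·p₁ + b·p₂ ≈ (0.622, 0.082, 0.779); φ = arcsin(p_z) ≈ 51.14°, λ = atan2(p_y, p_x) ≈ 7.53°.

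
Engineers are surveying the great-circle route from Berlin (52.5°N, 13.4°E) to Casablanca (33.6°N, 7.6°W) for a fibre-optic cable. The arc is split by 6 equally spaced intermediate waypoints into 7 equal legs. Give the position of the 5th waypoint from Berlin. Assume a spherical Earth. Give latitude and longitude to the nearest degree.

≈ 39°N, 3°W

From cos δ = sin φ₁ sin φ₂ + cos φ₁ cos φ₂ cos Δλ, the central angle is δ ≈ 0.422 rad (24.2°).
Interpolate at f = 5/7 with slerp weights a = sin((1−f)δ)/sin δ ≈ 0.294, b = sin(fδ)/sin δ ≈ 0.725.
p = a·p₁ + b·p₂ ≈ (0.772, -0.038, 0.634); φ = arcsin(p_z) ≈ 39.35°, λ = atan2(p_y, p_x) ≈ -2.85°.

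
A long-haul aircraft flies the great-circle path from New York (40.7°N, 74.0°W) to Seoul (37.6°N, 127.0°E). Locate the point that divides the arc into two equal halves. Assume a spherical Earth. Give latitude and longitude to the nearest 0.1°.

The haversine formula gives a central angle δ ≈ 1.734 rad (99.4°) between the endpoints.
Interpolate at f = 1/2 with slerp weights a = sin((1−f)δ)/sin δ ≈ 0.773, b = sin(fδ)/sin δ ≈ 0.773.
p = a·p₁ + b·p₂ ≈ (-0.207, -0.074, 0.976); φ = arcsin(p_z) ≈ 77.30°, λ = atan2(p_y, p_x) ≈ -160.28°.

≈ 77.3°N, 160.3°W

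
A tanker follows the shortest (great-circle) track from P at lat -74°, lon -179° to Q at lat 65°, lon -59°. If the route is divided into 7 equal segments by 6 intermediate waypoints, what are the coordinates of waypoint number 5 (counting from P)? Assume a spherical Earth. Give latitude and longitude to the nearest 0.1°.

≈ lat 24.2°, lon -89.2°

Convert each endpoint to a unit vector on the sphere (x = cos φ cos λ, y = cos φ sin λ, z = sin φ).
The central angle between the endpoints is δ = arccos(p₁·p₂) ≈ 2.764 rad (158.3°).
Interpolate at f = 5/7 with slerp weights a = sin((1−f)δ)/sin δ ≈ 1.925, b = sin(fδ)/sin δ ≈ 2.493.
p = a·p₁ + b·p₂ ≈ (0.012, -0.912, 0.409); φ = arcsin(p_z) ≈ 24.16°, λ = atan2(p_y, p_x) ≈ -89.23°.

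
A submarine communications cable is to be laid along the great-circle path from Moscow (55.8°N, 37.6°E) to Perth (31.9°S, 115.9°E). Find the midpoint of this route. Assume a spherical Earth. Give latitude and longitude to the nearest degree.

≈ 15°N, 86°E

Write both endpoints as unit vectors p₁, p₂ with components (cos φ cos λ, cos φ sin λ, sin φ).
The central angle between the endpoints is δ = arccos(p₁·p₂) ≈ 1.918 rad (109.9°).
Interpolate at f = 1/2 with slerp weights a = sin((1−f)δ)/sin δ ≈ 0.871, b = sin(fδ)/sin δ ≈ 0.871.
p = a·p₁ + b·p₂ ≈ (0.065, 0.963, 0.260); φ = arcsin(p_z) ≈ 15.07°, λ = atan2(p_y, p_x) ≈ 86.15°.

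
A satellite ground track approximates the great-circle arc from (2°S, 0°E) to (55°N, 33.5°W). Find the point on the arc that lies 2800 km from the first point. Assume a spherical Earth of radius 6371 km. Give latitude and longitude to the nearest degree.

From cos δ = sin φ₁ sin φ₂ + cos φ₁ cos φ₂ cos Δλ, the central angle is δ ≈ 1.105 rad (63.3°). The total great-circle distance is δ·R ≈ 1.105 × 6371 ≈ 7038 km, so the target fraction is f = 2800/7038 ≈ 0.398.
Interpolate at f ≈ 0.398 with slerp weights a = sin((1−f)δ)/sin δ ≈ 0.691, b = sin(fδ)/sin δ ≈ 0.476.
p = a·p₁ + b·p₂ ≈ (0.918, -0.151, 0.366); φ = arcsin(p_z) ≈ 21.47°, λ = atan2(p_y, p_x) ≈ -9.32°.

≈ (21°N, 9°W)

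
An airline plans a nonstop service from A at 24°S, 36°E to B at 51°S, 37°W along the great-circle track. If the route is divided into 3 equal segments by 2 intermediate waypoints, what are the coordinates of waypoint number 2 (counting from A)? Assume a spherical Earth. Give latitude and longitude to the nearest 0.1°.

≈ 47.8°S, 5.9°W

From cos δ = sin φ₁ sin φ₂ + cos φ₁ cos φ₂ cos Δλ, the central angle is δ ≈ 1.065 rad (61.0°).
Interpolate at f = 2/3 with slerp weights a = sin((1−f)δ)/sin δ ≈ 0.397, b = sin(fδ)/sin δ ≈ 0.745.
p = a·p₁ + b·p₂ ≈ (0.668, -0.069, -0.741); φ = arcsin(p_z) ≈ -47.80°, λ = atan2(p_y, p_x) ≈ -5.88°.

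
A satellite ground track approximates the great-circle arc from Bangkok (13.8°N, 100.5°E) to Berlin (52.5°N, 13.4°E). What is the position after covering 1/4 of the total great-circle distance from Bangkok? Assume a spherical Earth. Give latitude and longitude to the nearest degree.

Convert each endpoint to a unit vector on the sphere (x = cos φ cos λ, y = cos φ sin λ, z = sin φ).
The central angle between the endpoints is δ = arccos(p₁·p₂) ≈ 1.350 rad (77.3°).
Interpolate at f = 1/4 with slerp weights a = sin((1−f)δ)/sin δ ≈ 0.869, b = sin(fδ)/sin δ ≈ 0.339.
p = a·p₁ + b·p₂ ≈ (0.047, 0.878, 0.477); φ = arcsin(p_z) ≈ 28.46°, λ = atan2(p_y, p_x) ≈ 86.93°.

≈ 28°N, 87°E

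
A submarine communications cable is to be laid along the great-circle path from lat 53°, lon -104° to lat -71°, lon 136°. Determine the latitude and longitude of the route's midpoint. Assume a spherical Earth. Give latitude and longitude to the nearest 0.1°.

≈ lat -15.7°, lon -136.7°

Write both endpoints as unit vectors p₁, p₂ with components (cos φ cos λ, cos φ sin λ, sin φ).
The central angle between the endpoints is δ = arccos(p₁·p₂) ≈ 2.593 rad (148.5°).
Interpolate at f = 1/2 with slerp weights a = sin((1−f)δ)/sin δ ≈ 1.845, b = sin(fδ)/sin δ ≈ 1.845.
p = a·p₁ + b·p₂ ≈ (-0.701, -0.660, -0.271); φ = arcsin(p_z) ≈ -15.72°, λ = atan2(p_y, p_x) ≈ -136.71°.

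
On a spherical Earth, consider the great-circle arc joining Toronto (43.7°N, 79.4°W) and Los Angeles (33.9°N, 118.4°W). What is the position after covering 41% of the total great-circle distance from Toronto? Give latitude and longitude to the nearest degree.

≈ (41°N, 97°W)

Convert each endpoint to a unit vector on the sphere (x = cos φ cos λ, y = cos φ sin λ, z = sin φ).
The central angle between the endpoints is δ = arccos(p₁·p₂) ≈ 0.552 rad (31.6°).
Interpolate at f = 0.41 with slerp weights a = sin((1−f)δ)/sin δ ≈ 0.610, b = sin(fδ)/sin δ ≈ 0.428.
p = a·p₁ + b·p₂ ≈ (-0.088, -0.746, 0.660); φ = arcsin(p_z) ≈ 41.31°, λ = atan2(p_y, p_x) ≈ -96.71°.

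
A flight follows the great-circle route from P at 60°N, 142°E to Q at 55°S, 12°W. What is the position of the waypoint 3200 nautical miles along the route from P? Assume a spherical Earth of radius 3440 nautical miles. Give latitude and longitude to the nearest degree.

The haversine formula gives a central angle δ ≈ 2.885 rad (165.3°) between the endpoints. The total great-circle distance is δ·R ≈ 2.885 × 3440 ≈ 9923 nmi, so the target fraction is f = 3200/9923 ≈ 0.322.
Interpolate at f ≈ 0.322 with slerp weights a = sin((1−f)δ)/sin δ ≈ 3.649, b = sin(fδ)/sin δ ≈ 3.155.
p = a·p₁ + b·p₂ ≈ (0.332, 0.747, 0.576); φ = arcsin(p_z) ≈ 35.15°, λ = atan2(p_y, p_x) ≈ 66.02°.

≈ 35°N, 66°E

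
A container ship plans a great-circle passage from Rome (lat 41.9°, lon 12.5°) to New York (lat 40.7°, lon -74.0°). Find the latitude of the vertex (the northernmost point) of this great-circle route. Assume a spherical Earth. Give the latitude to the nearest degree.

The great circle lies in the plane with unit normal n̂ = (p₁ × p₂)/|p₁ × p₂|.
Here n̂_z ≈ -0.638; the vertex latitude is φ_max = arccos|n̂_z| ≈ 50.4°.

≈ 50°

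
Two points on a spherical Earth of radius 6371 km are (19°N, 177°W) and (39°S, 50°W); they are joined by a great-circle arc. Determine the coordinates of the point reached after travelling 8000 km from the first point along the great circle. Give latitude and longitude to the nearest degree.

Write both endpoints as unit vectors p₁, p₂ with components (cos φ cos λ, cos φ sin λ, sin φ).
The central angle between the endpoints is δ = arccos(p₁·p₂) ≈ 2.275 rad (130.3°). The total great-circle distance is δ·R ≈ 2.275 × 6371 ≈ 14491 km, so the target fraction is f = 8000/14491 ≈ 0.552.
Interpolate at f ≈ 0.552 with slerp weights a = sin((1−f)δ)/sin δ ≈ 1.117, b = sin(fδ)/sin δ ≈ 1.247.
p = a·p₁ + b·p₂ ≈ (-0.432, -0.798, -0.421); φ = arcsin(p_z) ≈ -24.91°, λ = atan2(p_y, p_x) ≈ -118.42°.

≈ (25°S, 118°W)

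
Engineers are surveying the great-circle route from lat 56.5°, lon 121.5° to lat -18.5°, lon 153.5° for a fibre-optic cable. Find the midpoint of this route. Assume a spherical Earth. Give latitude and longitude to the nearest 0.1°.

Convert each endpoint to a unit vector on the sphere (x = cos φ cos λ, y = cos φ sin λ, z = sin φ).
The central angle between the endpoints is δ = arccos(p₁·p₂) ≈ 1.391 rad (79.7°).
Interpolate at f = 1/2 with slerp weights a = sin((1−f)δ)/sin δ ≈ 0.651, b = sin(fδ)/sin δ ≈ 0.651.
p = a·p₁ + b·p₂ ≈ (-0.740, 0.582, 0.336); φ = arcsin(p_z) ≈ 19.66°, λ = atan2(p_y, p_x) ≈ 141.83°.

≈ lat 19.7°, lon 141.8°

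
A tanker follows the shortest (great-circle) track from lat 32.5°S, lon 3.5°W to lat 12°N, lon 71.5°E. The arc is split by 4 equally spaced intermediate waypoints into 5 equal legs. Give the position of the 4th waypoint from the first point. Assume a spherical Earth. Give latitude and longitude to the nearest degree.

Write both endpoints as unit vectors p₁, p₂ with components (cos φ cos λ, cos φ sin λ, sin φ).
The central angle between the endpoints is δ = arccos(p₁·p₂) ≈ 1.469 rad (84.2°).
Interpolate at f = 4/5 with slerp weights a = sin((1−f)δ)/sin δ ≈ 0.291, b = sin(fδ)/sin δ ≈ 0.928.
p = a·p₁ + b·p₂ ≈ (0.533, 0.845, 0.036); φ = arcsin(p_z) ≈ 2.09°, λ = atan2(p_y, p_x) ≈ 57.77°.

≈ lat 2°N, lon 58°E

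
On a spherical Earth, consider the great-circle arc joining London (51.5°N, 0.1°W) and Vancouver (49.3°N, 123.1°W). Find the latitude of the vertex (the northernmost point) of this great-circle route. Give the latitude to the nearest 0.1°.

The great circle lies in the plane with unit normal n̂ = (p₁ × p₂)/|p₁ × p₂|.
Here n̂_z ≈ -0.367; the vertex latitude is φ_max = arccos|n̂_z| ≈ 68.5°.
Check via Clairaut: cos φ_max = |cos φ₁| · sin C = cos(51.5°)·sin(36.1°) ≈ 0.367, again giving ≈ 68.5°.

≈ 68.5°N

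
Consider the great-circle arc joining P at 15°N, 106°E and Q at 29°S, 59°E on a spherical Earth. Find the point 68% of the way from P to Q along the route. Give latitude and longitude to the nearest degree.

Convert each endpoint to a unit vector on the sphere (x = cos φ cos λ, y = cos φ sin λ, z = sin φ).
The central angle between the endpoints is δ = arccos(p₁·p₂) ≈ 1.103 rad (63.2°).
Interpolate at f = 0.68 with slerp weights a = sin((1−f)δ)/sin δ ≈ 0.387, b = sin(fδ)/sin δ ≈ 0.764.
p = a·p₁ + b·p₂ ≈ (0.241, 0.932, -0.270); φ = arcsin(p_z) ≈ -15.67°, λ = atan2(p_y, p_x) ≈ 75.51°.

≈ 16°S, 76°E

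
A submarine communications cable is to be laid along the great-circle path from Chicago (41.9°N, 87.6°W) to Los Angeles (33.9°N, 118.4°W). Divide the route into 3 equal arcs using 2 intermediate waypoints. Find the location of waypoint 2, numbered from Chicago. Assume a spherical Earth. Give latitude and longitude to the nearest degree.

The haversine formula gives a central angle δ ≈ 0.444 rad (25.4°) between the endpoints.
Interpolate at f = 2/3 with slerp weights a = sin((1−f)δ)/sin δ ≈ 0.343, b = sin(fδ)/sin δ ≈ 0.679.
p = a·p₁ + b·p₂ ≈ (-0.257, -0.751, 0.608); φ = arcsin(p_z) ≈ 37.44°, λ = atan2(p_y, p_x) ≈ -108.92°.

≈ 37°N, 109°W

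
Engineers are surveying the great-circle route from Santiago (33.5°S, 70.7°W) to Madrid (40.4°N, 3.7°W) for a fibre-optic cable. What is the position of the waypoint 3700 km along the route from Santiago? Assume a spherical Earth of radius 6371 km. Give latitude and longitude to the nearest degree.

Write both endpoints as unit vectors p₁, p₂ with components (cos φ cos λ, cos φ sin λ, sin φ).
The central angle between the endpoints is δ = arccos(p₁·p₂) ≈ 1.681 rad (96.3°). The total great-circle distance is δ·R ≈ 1.681 × 6371 ≈ 10707 km, so the target fraction is f = 3700/10707 ≈ 0.346.
Interpolate at f ≈ 0.346 with slerp weights a = sin((1−f)δ)/sin δ ≈ 0.897, b = sin(fδ)/sin δ ≈ 0.552.
p = a·p₁ + b·p₂ ≈ (0.667, -0.733, -0.137); φ = arcsin(p_z) ≈ -7.88°, λ = atan2(p_y, p_x) ≈ -47.71°.

≈ 8°S, 48°W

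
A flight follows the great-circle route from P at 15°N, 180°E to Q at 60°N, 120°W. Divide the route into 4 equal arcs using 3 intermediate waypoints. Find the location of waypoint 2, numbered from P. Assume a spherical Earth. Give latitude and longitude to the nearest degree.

Convert each endpoint to a unit vector on the sphere (x = cos φ cos λ, y = cos φ sin λ, z = sin φ).
The central angle between the endpoints is δ = arccos(p₁·p₂) ≈ 1.086 rad (62.2°).
Interpolate at f = 2/4 with slerp weights a = sin((1−f)δ)/sin δ ≈ 0.584, b = sin(fδ)/sin δ ≈ 0.584.
p = a·p₁ + b·p₂ ≈ (-0.710, -0.253, 0.657); φ = arcsin(p_z) ≈ 41.07°, λ = atan2(p_y, p_x) ≈ -160.40°.

≈ 41°N, 160°W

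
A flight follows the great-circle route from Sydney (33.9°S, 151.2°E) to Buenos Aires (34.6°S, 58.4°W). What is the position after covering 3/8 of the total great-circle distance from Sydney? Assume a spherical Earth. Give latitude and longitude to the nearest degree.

Write both endpoints as unit vectors p₁, p₂ with components (cos φ cos λ, cos φ sin λ, sin φ).
The central angle between the endpoints is δ = arccos(p₁·p₂) ≈ 1.852 rad (106.1°).
Interpolate at f = 3/8 with slerp weights a = sin((1−f)δ)/sin δ ≈ 0.953, b = sin(fδ)/sin δ ≈ 0.666.
p = a·p₁ + b·p₂ ≈ (-0.406, -0.086, -0.910); φ = arcsin(p_z) ≈ -65.48°, λ = atan2(p_y, p_x) ≈ -168.06°.

≈ (65°S, 168°W)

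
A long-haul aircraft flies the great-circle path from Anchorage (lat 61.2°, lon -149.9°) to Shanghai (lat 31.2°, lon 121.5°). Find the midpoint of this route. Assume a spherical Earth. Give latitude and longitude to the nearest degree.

≈ lat 55°, lon 151°

Convert each endpoint to a unit vector on the sphere (x = cos φ cos λ, y = cos φ sin λ, z = sin φ).
The central angle between the endpoints is δ = arccos(p₁·p₂) ≈ 1.088 rad (62.4°).
Interpolate at f = 1/2 with slerp weights a = sin((1−f)δ)/sin δ ≈ 0.584, b = sin(fδ)/sin δ ≈ 0.584.
p = a·p₁ + b·p₂ ≈ (-0.505, 0.285, 0.815); φ = arcsin(p_z) ≈ 54.57°, λ = atan2(p_y, p_x) ≈ 150.55°.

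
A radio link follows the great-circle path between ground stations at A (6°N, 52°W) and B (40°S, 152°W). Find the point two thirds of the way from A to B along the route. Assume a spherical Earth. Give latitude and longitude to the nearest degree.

≈ (33°S, 110°W)

The haversine formula gives a central angle δ ≈ 1.772 rad (101.5°) between the endpoints.
Interpolate at f = 2/3 with slerp weights a = sin((1−f)δ)/sin δ ≈ 0.568, b = sin(fδ)/sin δ ≈ 0.944.
p = a·p₁ + b·p₂ ≈ (-0.291, -0.785, -0.547); φ = arcsin(p_z) ≈ -33.19°, λ = atan2(p_y, p_x) ≈ -110.32°.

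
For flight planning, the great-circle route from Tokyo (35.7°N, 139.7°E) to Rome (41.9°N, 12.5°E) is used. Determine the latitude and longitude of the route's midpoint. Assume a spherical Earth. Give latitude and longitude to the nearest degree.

Write both endpoints as unit vectors p₁, p₂ with components (cos φ cos λ, cos φ sin λ, sin φ).
The central angle between the endpoints is δ = arccos(p₁·p₂) ≈ 1.547 rad (88.6°).
Interpolate at f = 1/2 with slerp weights a = sin((1−f)δ)/sin δ ≈ 0.699, b = sin(fδ)/sin δ ≈ 0.699.
p = a·p₁ + b·p₂ ≈ (0.075, 0.480, 0.874); φ = arcsin(p_z) ≈ 60.96°, λ = atan2(p_y, p_x) ≈ 81.11°.

≈ 61°N, 81°E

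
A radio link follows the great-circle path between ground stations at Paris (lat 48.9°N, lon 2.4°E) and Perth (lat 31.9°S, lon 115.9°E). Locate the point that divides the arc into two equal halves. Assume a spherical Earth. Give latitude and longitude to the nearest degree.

≈ lat 15°N, lon 70°E

Write both endpoints as unit vectors p₁, p₂ with components (cos φ cos λ, cos φ sin λ, sin φ).
The central angle between the endpoints is δ = arccos(p₁·p₂) ≈ 2.240 rad (128.4°).
Interpolate at f = 1/2 with slerp weights a = sin((1−f)δ)/sin δ ≈ 1.148, b = sin(fδ)/sin δ ≈ 1.148.
p = a·p₁ + b·p₂ ≈ (0.328, 0.908, 0.258); φ = arcsin(p_z) ≈ 14.98°, λ = atan2(p_y, p_x) ≈ 70.13°.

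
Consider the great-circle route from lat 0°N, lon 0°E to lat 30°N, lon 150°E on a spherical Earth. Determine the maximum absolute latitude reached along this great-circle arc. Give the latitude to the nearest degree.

≈ 49°N

The great circle lies in the plane with unit normal n̂ = (p₁ × p₂)/|p₁ × p₂|.
Here n̂_z ≈ +0.655; the vertex latitude is φ_max = arccos|n̂_z| ≈ 49.1°.
Check via Clairaut: cos φ_max = |cos φ₁| · sin C = cos(0.0°)·sin(40.9°) ≈ 0.655, again giving ≈ 49.1°.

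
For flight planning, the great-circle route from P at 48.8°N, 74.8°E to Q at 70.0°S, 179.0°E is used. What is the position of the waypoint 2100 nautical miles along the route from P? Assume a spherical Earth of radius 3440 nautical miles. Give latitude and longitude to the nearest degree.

Write both endpoints as unit vectors p₁, p₂ with components (cos φ cos λ, cos φ sin λ, sin φ).
The central angle between the endpoints is δ = arccos(p₁·p₂) ≈ 2.438 rad (139.7°). The total great-circle distance is δ·R ≈ 2.438 × 3440 ≈ 8386 nmi, so the target fraction is f = 2100/8386 ≈ 0.250.
Interpolate at f ≈ 0.250 with slerp weights a = sin((1−f)δ)/sin δ ≈ 1.495, b = sin(fδ)/sin δ ≈ 0.886.
p = a·p₁ + b·p₂ ≈ (-0.045, 0.955, 0.292); φ = arcsin(p_z) ≈ 16.99°, λ = atan2(p_y, p_x) ≈ 92.68°.

≈ 17°N, 93°E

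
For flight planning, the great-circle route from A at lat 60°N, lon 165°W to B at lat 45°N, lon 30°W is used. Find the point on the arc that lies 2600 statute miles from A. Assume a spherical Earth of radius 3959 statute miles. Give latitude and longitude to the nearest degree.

≈ lat 71°N, lon 66°W

The haversine formula gives a central angle δ ≈ 1.200 rad (68.8°) between the endpoints. The total great-circle distance is δ·R ≈ 1.200 × 3959 ≈ 4751 mi, so the target fraction is f = 2600/4751 ≈ 0.547.
Interpolate at f ≈ 0.547 with slerp weights a = sin((1−f)δ)/sin δ ≈ 0.555, b = sin(fδ)/sin δ ≈ 0.655.
p = a·p₁ + b·p₂ ≈ (0.133, -0.303, 0.944); φ = arcsin(p_z) ≈ 70.65°, λ = atan2(p_y, p_x) ≈ -66.28°.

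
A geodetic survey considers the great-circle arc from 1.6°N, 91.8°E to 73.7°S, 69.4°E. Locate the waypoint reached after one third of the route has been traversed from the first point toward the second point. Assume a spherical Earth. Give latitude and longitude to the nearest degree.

≈ 24°S, 89°E

The haversine formula gives a central angle δ ≈ 1.336 rad (76.6°) between the endpoints.
Interpolate at f = 1/3 with slerp weights a = sin((1−f)δ)/sin δ ≈ 0.799, b = sin(fδ)/sin δ ≈ 0.443.
p = a·p₁ + b·p₂ ≈ (0.019, 0.915, -0.403); φ = arcsin(p_z) ≈ -23.75°, λ = atan2(p_y, p_x) ≈ 88.83°.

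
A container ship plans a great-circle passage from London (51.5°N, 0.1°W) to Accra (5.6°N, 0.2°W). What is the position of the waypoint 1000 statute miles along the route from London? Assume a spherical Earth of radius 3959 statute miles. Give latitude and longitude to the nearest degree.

≈ 37°N, 0°E

Convert each endpoint to a unit vector on the sphere (x = cos φ cos λ, y = cos φ sin λ, z = sin φ).
The central angle between the endpoints is δ = arccos(p₁·p₂) ≈ 0.801 rad (45.9°). The total great-circle distance is δ·R ≈ 0.801 × 3959 ≈ 3172 mi, so the target fraction is f = 1000/3172 ≈ 0.315.
Interpolate at f ≈ 0.315 with slerp weights a = sin((1−f)δ)/sin δ ≈ 0.726, b = sin(fδ)/sin δ ≈ 0.348.
p = a·p₁ + b·p₂ ≈ (0.798, -0.002, 0.602); φ = arcsin(p_z) ≈ 37.03°, λ = atan2(p_y, p_x) ≈ -0.14°.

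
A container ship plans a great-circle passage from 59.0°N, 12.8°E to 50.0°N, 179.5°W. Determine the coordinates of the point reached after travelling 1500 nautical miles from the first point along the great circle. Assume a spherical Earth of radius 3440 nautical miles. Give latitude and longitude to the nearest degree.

From cos δ = sin φ₁ sin φ₂ + cos φ₁ cos φ₂ cos Δλ, the central angle is δ ≈ 1.231 rad (70.5°). The total great-circle distance is δ·R ≈ 1.231 × 3440 ≈ 4235 nmi, so the target fraction is f = 1500/4235 ≈ 0.354.
Interpolate at f ≈ 0.354 with slerp weights a = sin((1−f)δ)/sin δ ≈ 0.757, b = sin(fδ)/sin δ ≈ 0.448.
p = a·p₁ + b·p₂ ≈ (0.092, 0.084, 0.992); φ = arcsin(p_z) ≈ 82.83°, λ = atan2(p_y, p_x) ≈ 42.25°.

≈ 83°N, 42°E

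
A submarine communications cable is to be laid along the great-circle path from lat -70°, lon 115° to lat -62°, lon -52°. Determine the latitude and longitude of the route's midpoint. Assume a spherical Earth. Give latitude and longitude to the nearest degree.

Convert each endpoint to a unit vector on the sphere (x = cos φ cos λ, y = cos φ sin λ, z = sin φ).
The central angle between the endpoints is δ = arccos(p₁·p₂) ≈ 0.832 rad (47.7°).
Interpolate at f = 1/2 with slerp weights a = sin((1−f)δ)/sin δ ≈ 0.547, b = sin(fδ)/sin δ ≈ 0.547.
p = a·p₁ + b·p₂ ≈ (0.079, -0.033, -0.996); φ = arcsin(p_z) ≈ -85.09°, λ = atan2(p_y, p_x) ≈ -22.54°.

≈ lat -85°, lon -23°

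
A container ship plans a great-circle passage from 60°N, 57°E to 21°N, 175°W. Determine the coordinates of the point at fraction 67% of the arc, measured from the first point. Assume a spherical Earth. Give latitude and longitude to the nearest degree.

Write both endpoints as unit vectors p₁, p₂ with components (cos φ cos λ, cos φ sin λ, sin φ).
The central angle between the endpoints is δ = arccos(p₁·p₂) ≈ 1.548 rad (88.7°).
Interpolate at f = 0.67 with slerp weights a = sin((1−f)δ)/sin δ ≈ 0.489, b = sin(fδ)/sin δ ≈ 0.861.
p = a·p₁ + b·p₂ ≈ (-0.668, 0.135, 0.732); φ = arcsin(p_z) ≈ 47.06°, λ = atan2(p_y, p_x) ≈ 168.57°.

≈ 47°N, 169°E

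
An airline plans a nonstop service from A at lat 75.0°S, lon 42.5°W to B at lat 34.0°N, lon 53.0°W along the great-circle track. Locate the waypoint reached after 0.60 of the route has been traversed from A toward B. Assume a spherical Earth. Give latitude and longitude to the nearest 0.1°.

From cos δ = sin φ₁ sin φ₂ + cos φ₁ cos φ₂ cos Δλ, the central angle is δ ≈ 1.906 rad (109.2°).
Interpolate at f = 0.60 with slerp weights a = sin((1−f)δ)/sin δ ≈ 0.731, b = sin(fδ)/sin δ ≈ 0.964.
p = a·p₁ + b·p₂ ≈ (0.620, -0.766, -0.168); φ = arcsin(p_z) ≈ -9.65°, λ = atan2(p_y, p_x) ≈ -50.99°.

≈ lat 9.6°S, lon 51.0°W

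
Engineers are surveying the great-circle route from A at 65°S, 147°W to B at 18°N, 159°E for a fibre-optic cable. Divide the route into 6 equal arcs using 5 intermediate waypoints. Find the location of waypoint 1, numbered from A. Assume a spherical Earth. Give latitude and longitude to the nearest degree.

≈ 53°S, 167°W

Write both endpoints as unit vectors p₁, p₂ with components (cos φ cos λ, cos φ sin λ, sin φ).
The central angle between the endpoints is δ = arccos(p₁·p₂) ≈ 1.615 rad (92.5°).
Interpolate at f = 1/6 with slerp weights a = sin((1−f)δ)/sin δ ≈ 0.976, b = sin(fδ)/sin δ ≈ 0.266.
p = a·p₁ + b·p₂ ≈ (-0.582, -0.134, -0.802); φ = arcsin(p_z) ≈ -53.32°, λ = atan2(p_y, p_x) ≈ -167.05°.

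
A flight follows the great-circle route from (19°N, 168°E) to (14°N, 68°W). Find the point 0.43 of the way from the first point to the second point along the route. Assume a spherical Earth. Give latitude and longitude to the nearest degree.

Convert each endpoint to a unit vector on the sphere (x = cos φ cos λ, y = cos φ sin λ, z = sin φ).
The central angle between the endpoints is δ = arccos(p₁·p₂) ≈ 2.020 rad (115.7°).
Interpolate at f = 0.43 with slerp weights a = sin((1−f)δ)/sin δ ≈ 1.014, b = sin(fδ)/sin δ ≈ 0.848.
p = a·p₁ + b·p₂ ≈ (-0.630, -0.563, 0.535); φ = arcsin(p_z) ≈ 32.35°, λ = atan2(p_y, p_x) ≈ -138.19°.

≈ (32°N, 138°W)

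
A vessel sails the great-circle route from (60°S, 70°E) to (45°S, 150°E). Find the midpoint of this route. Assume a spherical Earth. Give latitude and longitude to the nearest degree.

The haversine formula gives a central angle δ ≈ 0.832 rad (47.6°) between the endpoints.
Interpolate at f = 1/2 with slerp weights a = sin((1−f)δ)/sin δ ≈ 0.547, b = sin(fδ)/sin δ ≈ 0.547.
p = a·p₁ + b·p₂ ≈ (-0.241, 0.450, -0.860); φ = arcsin(p_z) ≈ -59.30°, λ = atan2(p_y, p_x) ≈ 118.19°.

≈ (59°S, 118°E)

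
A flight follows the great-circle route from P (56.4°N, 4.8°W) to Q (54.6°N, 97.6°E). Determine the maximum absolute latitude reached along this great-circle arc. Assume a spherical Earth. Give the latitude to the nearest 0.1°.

The great circle lies in the plane with unit normal n̂ = (p₁ × p₂)/|p₁ × p₂|.
Here n̂_z ≈ +0.395; the vertex latitude is φ_max = arccos|n̂_z| ≈ 66.7°.
Check via Clairaut: cos φ_max = |cos φ₁| · sin C = cos(56.4°)·sin(45.6°) ≈ 0.395, again giving ≈ 66.7°.

≈ 66.7°N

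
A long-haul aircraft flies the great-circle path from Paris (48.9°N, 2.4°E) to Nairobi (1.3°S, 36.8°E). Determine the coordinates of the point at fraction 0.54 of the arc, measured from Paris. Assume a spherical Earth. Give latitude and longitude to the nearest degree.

Write both endpoints as unit vectors p₁, p₂ with components (cos φ cos λ, cos φ sin λ, sin φ).
The central angle between the endpoints is δ = arccos(p₁·p₂) ≈ 1.018 rad (58.3°).
Interpolate at f = 0.54 with slerp weights a = sin((1−f)δ)/sin δ ≈ 0.530, b = sin(fδ)/sin δ ≈ 0.614.
p = a·p₁ + b·p₂ ≈ (0.840, 0.382, 0.386); φ = arcsin(p_z) ≈ 22.69°, λ = atan2(p_y, p_x) ≈ 24.47°.

≈ 23°N, 24°E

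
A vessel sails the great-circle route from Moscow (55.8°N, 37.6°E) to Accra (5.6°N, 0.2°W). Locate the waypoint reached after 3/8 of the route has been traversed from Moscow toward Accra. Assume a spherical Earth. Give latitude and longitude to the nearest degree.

≈ (38°N, 18°E)

From cos δ = sin φ₁ sin φ₂ + cos φ₁ cos φ₂ cos Δλ, the central angle is δ ≈ 1.021 rad (58.5°).
Interpolate at f = 3/8 with slerp weights a = sin((1−f)δ)/sin δ ≈ 0.699, b = sin(fδ)/sin δ ≈ 0.438.
p = a·p₁ + b·p₂ ≈ (0.747, 0.238, 0.621); φ = arcsin(p_z) ≈ 38.36°, λ = atan2(p_y, p_x) ≈ 17.67°.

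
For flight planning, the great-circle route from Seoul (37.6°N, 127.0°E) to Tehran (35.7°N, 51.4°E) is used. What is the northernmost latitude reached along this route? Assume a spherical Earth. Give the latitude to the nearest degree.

≈ 43°N

The great circle lies in the plane with unit normal n̂ = (p₁ × p₂)/|p₁ × p₂|.
Here n̂_z ≈ -0.728; the vertex latitude is φ_max = arccos|n̂_z| ≈ 43.3°.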